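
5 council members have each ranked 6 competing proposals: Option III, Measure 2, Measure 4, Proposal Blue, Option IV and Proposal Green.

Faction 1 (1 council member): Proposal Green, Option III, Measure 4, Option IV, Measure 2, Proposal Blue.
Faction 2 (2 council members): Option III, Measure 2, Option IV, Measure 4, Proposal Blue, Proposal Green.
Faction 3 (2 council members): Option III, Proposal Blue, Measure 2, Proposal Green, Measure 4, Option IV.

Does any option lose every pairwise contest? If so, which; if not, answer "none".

Pairwise majorities:
Option III vs Measure 2: 1+2+2 = 5 for Option III, 0 for Measure 2 — Option III by 5–0.
Option III vs Measure 4: Option III, 5–0.
Option III vs Proposal Blue: 1+2+2 = 5 for Option III, 0 for Proposal Blue — Option III by 5–0.
Option III vs Option IV: Option III, 5–0.
Option III vs Proposal Green: Option III preferred on 2+2 = 4 ballots; Option III wins 4–1.
Measure 2 vs Measure 4: Measure 2 preferred on 2+2 = 4 ballots; Measure 2 wins 4–1.
Measure 2 vs Proposal Blue: Measure 2 wins 3–2.
Measure 2 vs Option IV: 2+2 = 4 for Measure 2, 1 for Option IV — Measure 2 by 4–1.
Measure 2 vs Proposal Green: Measure 2, 4–1.
Measure 4 vs Proposal Blue: 1+2 = 3 for Measure 4, 2 for Proposal Blue — Measure 4 by 3–2.
Measure 4 vs Option IV: Measure 4 is ranked higher on 1+2 = 3 ballots, Option IV on 2. Measure 4 wins 3–2.
Measure 4 vs Proposal Green: Proposal Green, 3–2.
Proposal Blue vs Option IV: Option IV, 3–2.
Proposal Blue–Proposal Green: Proposal Blue 4–1.
Option IV vs Proposal Green: Proposal Green, 3–2.
No option is winless: Option III beats Measure 2; Measure 2 beats Measure 4; Measure 4 beats Proposal Blue; Proposal Blue beats Proposal Green; Option IV beats Proposal Blue; Proposal Green beats Measure 4. There is no Condorcet loser.

none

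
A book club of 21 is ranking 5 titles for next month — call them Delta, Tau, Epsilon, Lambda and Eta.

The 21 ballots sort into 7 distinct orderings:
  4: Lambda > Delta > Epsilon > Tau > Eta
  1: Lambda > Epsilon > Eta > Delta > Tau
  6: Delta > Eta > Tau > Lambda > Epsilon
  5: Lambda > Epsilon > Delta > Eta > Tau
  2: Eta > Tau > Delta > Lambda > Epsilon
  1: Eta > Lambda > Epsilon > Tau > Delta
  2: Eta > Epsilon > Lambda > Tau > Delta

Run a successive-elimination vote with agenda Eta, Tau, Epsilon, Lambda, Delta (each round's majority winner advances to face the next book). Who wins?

Round 1: Eta vs Tau — 17–4, Eta advances.
Round 2: Eta vs Epsilon — 11–10, Eta advances.
Round 3: Eta vs Lambda — 11–10, Eta advances.
Round 4: Eta vs Delta — 6–15, Delta advances.
Delta survives the agenda.

Delta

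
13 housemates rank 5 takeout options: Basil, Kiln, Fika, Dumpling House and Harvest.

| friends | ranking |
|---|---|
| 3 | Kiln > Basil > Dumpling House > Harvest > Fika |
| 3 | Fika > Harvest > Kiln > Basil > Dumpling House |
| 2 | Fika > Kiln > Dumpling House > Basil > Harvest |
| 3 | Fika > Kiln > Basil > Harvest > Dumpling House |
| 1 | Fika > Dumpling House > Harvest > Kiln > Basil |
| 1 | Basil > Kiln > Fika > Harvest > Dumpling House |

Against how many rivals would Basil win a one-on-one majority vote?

2

Basil against each rival (13 friends):
Basil vs Kiln: Kiln, 12–1.
Basil vs Fika: Basil is ranked higher on 3+1 = 4 ballots, Fika on 9. Fika wins 9–4.
Basil–Dumpling House: Basil 10–3.
Basil vs Harvest: Basil wins 9–4.
Basil beats Dumpling House, Harvest; loses to Kiln, Fika — 2 pairwise wins.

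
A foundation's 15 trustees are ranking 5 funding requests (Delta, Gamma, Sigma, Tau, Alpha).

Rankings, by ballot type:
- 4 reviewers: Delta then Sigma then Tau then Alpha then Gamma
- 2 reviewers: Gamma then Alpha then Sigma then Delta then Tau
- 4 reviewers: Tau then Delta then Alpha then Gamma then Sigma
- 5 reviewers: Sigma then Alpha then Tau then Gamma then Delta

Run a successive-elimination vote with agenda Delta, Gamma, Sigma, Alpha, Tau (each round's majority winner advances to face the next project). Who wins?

Round 1: Delta vs Gamma — 8–7, Delta advances.
Round 2: Delta vs Sigma — 8–7, Delta advances.
Round 3: Delta vs Alpha — 8–7, Delta advances.
Round 4: Delta vs Tau — 6–9, Tau advances.
Tau survives the agenda.

Tau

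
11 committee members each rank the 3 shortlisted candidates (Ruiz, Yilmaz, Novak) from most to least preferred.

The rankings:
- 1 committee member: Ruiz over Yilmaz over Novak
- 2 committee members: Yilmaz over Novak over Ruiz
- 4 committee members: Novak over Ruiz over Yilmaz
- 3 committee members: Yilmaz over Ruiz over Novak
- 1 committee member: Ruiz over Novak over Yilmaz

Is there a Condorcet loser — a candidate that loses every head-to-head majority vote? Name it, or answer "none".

none

Head-to-head results (11 committee members):
Ruiz vs Yilmaz: Ruiz is ranked higher on 1+4+1 = 6 ballots, Yilmaz on 5. Ruiz wins 6–5.
Ruiz vs Novak: Novak, 6–5.
Yilmaz vs Novak: Yilmaz wins 6–5.
Each candidate has at least one pairwise win (Ruiz beats Yilmaz; Yilmaz beats Novak; Novak beats Ruiz) — no Condorcet loser.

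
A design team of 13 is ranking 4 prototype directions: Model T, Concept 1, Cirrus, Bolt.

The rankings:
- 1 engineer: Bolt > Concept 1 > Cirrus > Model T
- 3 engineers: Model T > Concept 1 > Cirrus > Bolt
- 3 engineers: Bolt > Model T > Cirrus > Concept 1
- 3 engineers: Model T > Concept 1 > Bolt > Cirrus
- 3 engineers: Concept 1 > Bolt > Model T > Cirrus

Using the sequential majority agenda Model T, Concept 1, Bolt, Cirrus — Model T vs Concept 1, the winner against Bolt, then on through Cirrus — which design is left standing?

Round 1: Model T vs Concept 1 — 9–4, Model T advances.
Round 2: Model T vs Bolt — 6–7, Bolt advances.
Round 3: Bolt vs Cirrus — 10–3, Bolt advances.
The agenda winner is Bolt.

Bolt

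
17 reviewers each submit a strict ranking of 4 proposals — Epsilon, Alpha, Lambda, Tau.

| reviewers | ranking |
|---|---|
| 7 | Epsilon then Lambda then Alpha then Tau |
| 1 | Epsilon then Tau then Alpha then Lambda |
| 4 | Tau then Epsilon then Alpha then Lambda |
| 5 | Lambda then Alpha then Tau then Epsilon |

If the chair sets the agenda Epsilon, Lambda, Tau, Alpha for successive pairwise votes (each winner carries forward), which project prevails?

Alpha

Round 1: Epsilon vs Lambda — 12–5, Epsilon advances.
Round 2: Epsilon vs Tau — 8–9, Tau advances.
Round 3: Tau vs Alpha — 5–12, Alpha advances.
The agenda winner is Alpha.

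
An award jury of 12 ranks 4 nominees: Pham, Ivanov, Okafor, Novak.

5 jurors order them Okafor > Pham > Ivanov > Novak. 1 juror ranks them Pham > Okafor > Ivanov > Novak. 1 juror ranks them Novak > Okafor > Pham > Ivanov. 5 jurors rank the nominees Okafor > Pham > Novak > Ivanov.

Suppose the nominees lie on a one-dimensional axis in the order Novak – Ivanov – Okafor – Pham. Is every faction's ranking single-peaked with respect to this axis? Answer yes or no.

Axis positions: Novak=1, Ivanov=2, Okafor=3, Pham=4.
Faction 1 (peak Okafor at position 3): ranking walks positions 3-4-2-1, expanding outward from the peak — single-peaked.
Faction 2 (peak Pham at position 4): ranking walks positions 4-3-2-1, expanding outward from the peak — single-peaked.
Faction 3: ranking walks positions 1-3-4-2; Okafor is ranked above Ivanov even though Ivanov lies between Okafor and the peak Novak on the axis — preferences dip and rise again. Not single-peaked.
Faction 4: ranking walks positions 3-4-1-2; Novak is ranked above Ivanov even though Ivanov lies between Novak and the peak Okafor on the axis — preferences dip and rise again. Not single-peaked.
Faction 3 violates single-peakedness, so the profile is not single-peaked on this axis.

no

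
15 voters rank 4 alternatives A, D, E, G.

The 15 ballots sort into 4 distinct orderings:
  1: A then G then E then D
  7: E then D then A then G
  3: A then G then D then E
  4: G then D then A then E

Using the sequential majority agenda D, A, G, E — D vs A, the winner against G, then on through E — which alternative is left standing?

G

Round 1: D vs A — 11–4, D advances.
Round 2: D vs G — 7–8, G advances.
Round 3: G vs E — 8–7, G advances.
G survives the agenda.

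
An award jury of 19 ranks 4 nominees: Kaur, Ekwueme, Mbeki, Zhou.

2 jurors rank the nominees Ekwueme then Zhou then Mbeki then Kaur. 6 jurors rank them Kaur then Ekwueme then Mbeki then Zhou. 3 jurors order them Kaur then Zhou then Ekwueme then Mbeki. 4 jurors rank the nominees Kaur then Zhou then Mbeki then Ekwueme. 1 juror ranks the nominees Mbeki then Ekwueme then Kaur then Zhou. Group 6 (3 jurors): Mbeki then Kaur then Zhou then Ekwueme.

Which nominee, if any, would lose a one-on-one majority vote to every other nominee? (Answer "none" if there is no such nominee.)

none

Head-to-head results (19 jurors):
Kaur vs Ekwueme: Kaur, 16–3.
Kaur vs Mbeki: Kaur wins 13–6.
Kaur vs Zhou: 17 to 2, Kaur.
Ekwueme vs Mbeki: 2+6+3 = 11 for Ekwueme, 8 for Mbeki — Ekwueme by 11–8.
Ekwueme–Zhou: Zhou 10–9.
Mbeki vs Zhou: Mbeki wins 10–9.
No nominee is winless: Kaur beats Ekwueme; Ekwueme beats Mbeki; Mbeki beats Zhou; Zhou beats Ekwueme. There is no Condorcet loser.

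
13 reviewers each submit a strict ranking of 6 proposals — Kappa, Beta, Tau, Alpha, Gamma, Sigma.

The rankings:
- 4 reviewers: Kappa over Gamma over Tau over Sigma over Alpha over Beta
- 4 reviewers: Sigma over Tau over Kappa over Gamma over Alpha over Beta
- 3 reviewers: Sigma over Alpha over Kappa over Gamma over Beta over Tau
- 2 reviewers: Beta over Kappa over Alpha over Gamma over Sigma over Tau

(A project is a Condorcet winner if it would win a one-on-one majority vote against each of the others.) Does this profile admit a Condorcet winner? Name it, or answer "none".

Sigma

Pairwise majorities:
Kappa vs Beta: Kappa, 11–2.
Kappa vs Tau: Kappa wins 9–4.
Kappa vs Alpha: Kappa wins 10–3.
Kappa vs Gamma: Kappa wins 13–0.
Kappa vs Sigma: 6 to 7, Sigma.
Beta–Tau: Tau 8–5.
Beta vs Alpha: Alpha, 11–2.
Beta vs Gamma: Beta preferred on 2 ballots; Gamma wins 11–2.
Beta vs Sigma: 2 for Beta, 11 for Sigma — Sigma by 11–2.
Tau–Alpha: Tau 8–5.
Tau vs Gamma: 4 to 9, Gamma.
Tau vs Sigma: Tau preferred on 4 ballots; Sigma wins 9–4.
Alpha vs Gamma: 5 to 8, Gamma.
Alpha vs Sigma: 2 to 11, Sigma.
Gamma vs Sigma: Gamma is ranked higher on 4+2 = 6 ballots, Sigma on 7. Sigma wins 7–6.
Sigma wins every pairwise contest, so Sigma is the Condorcet winner.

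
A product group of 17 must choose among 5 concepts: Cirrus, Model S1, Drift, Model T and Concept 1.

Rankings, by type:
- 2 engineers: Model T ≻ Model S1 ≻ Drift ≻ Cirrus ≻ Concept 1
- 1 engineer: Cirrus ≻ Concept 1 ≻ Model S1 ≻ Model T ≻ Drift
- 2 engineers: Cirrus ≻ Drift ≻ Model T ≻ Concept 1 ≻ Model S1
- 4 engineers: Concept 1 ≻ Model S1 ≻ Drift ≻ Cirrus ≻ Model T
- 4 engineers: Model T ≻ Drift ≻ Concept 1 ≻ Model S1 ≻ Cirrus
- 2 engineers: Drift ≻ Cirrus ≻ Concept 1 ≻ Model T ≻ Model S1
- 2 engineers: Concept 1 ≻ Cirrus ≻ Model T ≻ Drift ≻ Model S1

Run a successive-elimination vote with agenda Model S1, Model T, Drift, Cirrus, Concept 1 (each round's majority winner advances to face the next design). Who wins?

Concept 1

Round 1: Model S1 vs Model T — 5–12, Model T advances.
Round 2: Model T vs Drift — 9–8, Model T advances.
Round 3: Model T vs Cirrus — 6–11, Cirrus advances.
Round 4: Cirrus vs Concept 1 — 7–10, Concept 1 advances.
Concept 1 survives the agenda.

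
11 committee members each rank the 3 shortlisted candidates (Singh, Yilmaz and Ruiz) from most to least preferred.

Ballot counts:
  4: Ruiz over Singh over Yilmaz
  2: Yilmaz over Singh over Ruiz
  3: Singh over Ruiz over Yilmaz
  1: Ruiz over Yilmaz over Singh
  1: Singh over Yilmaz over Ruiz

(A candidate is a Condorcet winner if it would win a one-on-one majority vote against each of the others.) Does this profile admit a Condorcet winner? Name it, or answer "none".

Singh

Check each pair by majority over 11 ballots:
Singh–Yilmaz: Singh 8–3.
Singh vs Ruiz: Singh wins 6–5.
Yilmaz–Ruiz: Ruiz 8–3.
Singh beats each of Yilmaz, Ruiz — Singh is the Condorcet winner.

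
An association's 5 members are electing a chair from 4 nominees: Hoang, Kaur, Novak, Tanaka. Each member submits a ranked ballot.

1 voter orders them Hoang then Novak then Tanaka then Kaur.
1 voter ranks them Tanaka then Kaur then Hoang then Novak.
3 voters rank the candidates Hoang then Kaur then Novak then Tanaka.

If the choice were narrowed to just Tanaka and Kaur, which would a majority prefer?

Ballots ranking Tanaka above Kaur: 1 + 1 = 2.
Ballots ranking Kaur above Tanaka: 5 − 2 = 3.
Kaur wins the head-to-head 3–2.

Kaur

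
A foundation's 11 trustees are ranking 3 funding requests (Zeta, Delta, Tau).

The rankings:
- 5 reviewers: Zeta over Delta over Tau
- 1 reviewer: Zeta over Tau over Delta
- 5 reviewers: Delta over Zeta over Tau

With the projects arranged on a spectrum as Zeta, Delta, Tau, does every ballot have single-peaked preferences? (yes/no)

no

Axis positions: Zeta=1, Delta=2, Tau=3.
Type 1 (peak Zeta at position 1): ranking walks positions 1-2-3, expanding outward from the peak — single-peaked.
Type 2: ranking walks positions 1-3-2; Tau is ranked above Delta even though Delta lies between Tau and the peak Zeta on the axis — preferences dip and rise again. Not single-peaked.
Type 3 (peak Delta at position 2): ranking walks positions 2-1-3, expanding outward from the peak — single-peaked.
Type 2 violates single-peakedness, so the profile is not single-peaked on this axis.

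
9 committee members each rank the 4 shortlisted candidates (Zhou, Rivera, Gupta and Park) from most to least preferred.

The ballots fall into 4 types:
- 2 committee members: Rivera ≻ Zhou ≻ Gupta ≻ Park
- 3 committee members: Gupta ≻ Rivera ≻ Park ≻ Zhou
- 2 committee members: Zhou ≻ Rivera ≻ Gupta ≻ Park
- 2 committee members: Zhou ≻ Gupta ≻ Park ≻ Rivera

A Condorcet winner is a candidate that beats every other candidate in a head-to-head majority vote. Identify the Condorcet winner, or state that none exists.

Head-to-head results (9 committee members):
Zhou vs Rivera: 2+2 = 4 for Zhou, 5 for Rivera — Rivera by 5–4.
Zhou vs Gupta: Zhou is ranked higher on 2+2+2 = 6 ballots, Gupta on 3. Zhou wins 6–3.
Zhou vs Park: 6 to 3, Zhou.
Rivera vs Gupta: Gupta wins 5–4.
Rivera vs Park: 7 to 2, Rivera.
Gupta vs Park: Gupta preferred on 2+3+2+2 = 9 ballots; Gupta wins 9–0.
Every candidate loses at least once (Zhou loses to Rivera; Rivera loses to Gupta; Gupta loses to Zhou; Park loses to Zhou). The majority relation contains the cycle Zhou > Gupta > Rivera > Zhou, so there is no Condorcet winner.

none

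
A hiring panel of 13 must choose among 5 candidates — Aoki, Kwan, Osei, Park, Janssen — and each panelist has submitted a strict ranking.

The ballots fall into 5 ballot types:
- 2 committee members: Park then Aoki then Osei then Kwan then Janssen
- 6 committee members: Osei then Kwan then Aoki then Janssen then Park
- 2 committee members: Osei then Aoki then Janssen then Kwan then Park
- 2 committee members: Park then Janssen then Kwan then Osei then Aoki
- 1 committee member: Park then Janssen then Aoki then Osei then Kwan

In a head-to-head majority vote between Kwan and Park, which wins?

Kwan

Ballots ranking Kwan above Park: 6 + 2 = 8.
Ballots ranking Park above Kwan: 13 − 8 = 5.
Kwan wins the head-to-head 8–5.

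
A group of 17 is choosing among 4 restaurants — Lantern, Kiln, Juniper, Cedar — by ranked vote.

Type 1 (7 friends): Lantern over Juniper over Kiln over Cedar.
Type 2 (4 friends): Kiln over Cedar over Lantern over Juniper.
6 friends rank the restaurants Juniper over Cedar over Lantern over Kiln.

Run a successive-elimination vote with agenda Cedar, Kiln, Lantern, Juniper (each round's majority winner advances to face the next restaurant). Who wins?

Round 1: Cedar vs Kiln — 6–11, Kiln advances.
Round 2: Kiln vs Lantern — 4–13, Lantern advances.
Round 3: Lantern vs Juniper — 11–6, Lantern advances.
Lantern survives the agenda.

Lantern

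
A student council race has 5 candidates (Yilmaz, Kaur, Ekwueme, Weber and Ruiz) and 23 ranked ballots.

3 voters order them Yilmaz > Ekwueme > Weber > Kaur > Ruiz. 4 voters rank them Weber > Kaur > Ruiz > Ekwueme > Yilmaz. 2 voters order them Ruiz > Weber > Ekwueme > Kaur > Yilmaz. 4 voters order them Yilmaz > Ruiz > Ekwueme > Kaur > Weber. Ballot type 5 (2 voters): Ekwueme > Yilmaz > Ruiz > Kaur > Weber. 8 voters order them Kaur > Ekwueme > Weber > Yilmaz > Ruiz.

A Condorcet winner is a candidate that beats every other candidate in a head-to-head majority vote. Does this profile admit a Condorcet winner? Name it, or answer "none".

Kaur

Check each pair by majority over 23 ballots:
Yilmaz vs Kaur: Yilmaz preferred on 3+4+2 = 9 ballots; Kaur wins 14–9.
Yilmaz vs Ekwueme: Yilmaz preferred on 3+4 = 7 ballots; Ekwueme wins 16–7.
Yilmaz vs Weber: 3+4+2 = 9 for Yilmaz, 14 for Weber — Weber by 14–9.
Yilmaz vs Ruiz: Yilmaz preferred on 3+4+2+8 = 17 ballots; Yilmaz wins 17–6.
Kaur vs Ekwueme: 4+8 = 12 for Kaur, 11 for Ekwueme — Kaur by 12–11.
Kaur vs Weber: Kaur preferred on 4+2+8 = 14 ballots; Kaur wins 14–9.
Kaur vs Ruiz: 3+4+8 = 15 for Kaur, 8 for Ruiz — Kaur by 15–8.
Ekwueme vs Weber: 3+4+2+8 = 17 for Ekwueme, 6 for Weber — Ekwueme by 17–6.
Ekwueme vs Ruiz: 13 to 10, Ekwueme.
Weber vs Ruiz: Weber preferred on 3+4+8 = 15 ballots; Weber wins 15–8.
Only Kaur has no losses; Kaur is the Condorcet winner.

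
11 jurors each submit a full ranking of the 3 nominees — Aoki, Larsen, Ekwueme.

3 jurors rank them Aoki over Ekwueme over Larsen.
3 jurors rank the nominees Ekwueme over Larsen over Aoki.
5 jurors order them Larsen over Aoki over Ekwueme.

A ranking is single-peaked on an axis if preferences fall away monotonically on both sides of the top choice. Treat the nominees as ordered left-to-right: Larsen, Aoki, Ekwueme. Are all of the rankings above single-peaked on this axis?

Axis positions: Larsen=1, Aoki=2, Ekwueme=3.
Type 1 (peak Aoki at position 2): ranking walks positions 2-3-1, expanding outward from the peak — single-peaked.
Type 2: ranking walks positions 3-1-2; Larsen is ranked above Aoki even though Aoki lies between Larsen and the peak Ekwueme on the axis — preferences dip and rise again. Not single-peaked.
Type 3 (peak Larsen at position 1): ranking walks positions 1-2-3, expanding outward from the peak — single-peaked.
Type 2 violates single-peakedness, so the profile is not single-peaked on this axis.

no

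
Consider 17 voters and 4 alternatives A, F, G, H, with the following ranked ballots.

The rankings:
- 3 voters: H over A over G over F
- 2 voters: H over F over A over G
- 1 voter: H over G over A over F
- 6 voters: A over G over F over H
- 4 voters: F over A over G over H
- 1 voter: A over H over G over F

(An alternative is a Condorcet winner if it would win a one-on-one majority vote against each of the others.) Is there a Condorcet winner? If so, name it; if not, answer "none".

Check each pair by majority over 17 ballots:
A vs F: A preferred on 3+1+6+1 = 11 ballots; A wins 11–6.
A vs G: 16 to 1, A.
A vs H: 11 to 6, A.
F vs G: 2+4 = 6 for F, 11 for G — G by 11–6.
F vs H: F preferred on 6+4 = 10 ballots; F wins 10–7.
G vs H: 10 to 7, G.
Only A has no losses; A is the Condorcet winner.

A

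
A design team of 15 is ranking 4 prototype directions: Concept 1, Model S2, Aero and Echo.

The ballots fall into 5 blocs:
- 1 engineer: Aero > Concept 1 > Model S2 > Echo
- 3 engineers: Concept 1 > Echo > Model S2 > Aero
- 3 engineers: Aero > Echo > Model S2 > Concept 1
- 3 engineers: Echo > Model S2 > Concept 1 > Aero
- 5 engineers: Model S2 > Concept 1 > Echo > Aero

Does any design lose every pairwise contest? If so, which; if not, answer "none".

Pairwise majorities:
Concept 1 vs Model S2: 4 to 11, Model S2.
Concept 1 vs Aero: Concept 1, 11–4.
Concept 1 vs Echo: Concept 1, 9–6.
Model S2 vs Aero: Model S2, 11–4.
Model S2 vs Echo: Model S2 preferred on 1+5 = 6 ballots; Echo wins 9–6.
Aero vs Echo: 4 to 11, Echo.
Aero is beaten in every head-to-head and is the Condorcet loser.

Aero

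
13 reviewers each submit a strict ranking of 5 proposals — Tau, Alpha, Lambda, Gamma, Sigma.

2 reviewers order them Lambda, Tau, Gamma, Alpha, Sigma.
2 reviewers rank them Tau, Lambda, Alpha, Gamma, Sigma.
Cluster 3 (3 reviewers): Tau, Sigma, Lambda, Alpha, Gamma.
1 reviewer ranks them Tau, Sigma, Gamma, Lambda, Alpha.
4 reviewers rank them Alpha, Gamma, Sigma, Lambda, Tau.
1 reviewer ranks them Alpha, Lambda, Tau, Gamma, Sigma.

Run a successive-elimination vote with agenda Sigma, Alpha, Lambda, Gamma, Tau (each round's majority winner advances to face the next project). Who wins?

Round 1: Sigma vs Alpha — 4–9, Alpha advances.
Round 2: Alpha vs Lambda — 5–8, Lambda advances.
Round 3: Lambda vs Gamma — 8–5, Lambda advances.
Round 4: Lambda vs Tau — 7–6, Lambda advances.
The agenda winner is Lambda.

Lambda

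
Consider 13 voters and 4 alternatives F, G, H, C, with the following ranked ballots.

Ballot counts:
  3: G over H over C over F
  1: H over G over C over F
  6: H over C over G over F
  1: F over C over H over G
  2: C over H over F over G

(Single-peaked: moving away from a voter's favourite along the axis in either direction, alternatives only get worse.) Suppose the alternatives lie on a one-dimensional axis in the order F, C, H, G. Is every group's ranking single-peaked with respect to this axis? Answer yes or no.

Axis positions: F=1, C=2, H=3, G=4.
Group 1 (peak G at position 4): ranking walks positions 4-3-2-1, expanding outward from the peak — single-peaked.
Group 2 (peak H at position 3): ranking walks positions 3-4-2-1, expanding outward from the peak — single-peaked.
Group 3 (peak H at position 3): ranking walks positions 3-2-4-1, expanding outward from the peak — single-peaked.
Group 4 (peak F at position 1): ranking walks positions 1-2-3-4, expanding outward from the peak — single-peaked.
Group 5 (peak C at position 2): ranking walks positions 2-3-1-4, expanding outward from the peak — single-peaked.
Every ranking is single-peaked on this axis.

yes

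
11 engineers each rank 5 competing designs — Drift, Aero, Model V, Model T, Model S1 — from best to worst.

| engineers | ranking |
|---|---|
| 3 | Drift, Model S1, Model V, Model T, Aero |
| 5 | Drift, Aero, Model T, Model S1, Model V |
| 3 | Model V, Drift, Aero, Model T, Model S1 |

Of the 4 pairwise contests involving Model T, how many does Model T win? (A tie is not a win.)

Model T against each rival (11 engineers):
Model T–Drift: Drift 11–0.
Model T vs Aero: 3 for Model T, 8 for Aero — Aero by 8–3.
Model T vs Model V: Model V wins 6–5.
Model T vs Model S1: Model T wins 8–3.
Model T beats Model S1; loses to Drift, Aero, Model V — 1 pairwise win.

1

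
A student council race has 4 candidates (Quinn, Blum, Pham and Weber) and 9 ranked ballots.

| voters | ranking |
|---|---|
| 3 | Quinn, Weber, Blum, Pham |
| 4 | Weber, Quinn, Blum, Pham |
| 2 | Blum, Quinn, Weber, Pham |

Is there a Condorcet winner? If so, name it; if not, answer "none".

Quinn

Check each pair by majority over 9 ballots:
Quinn vs Blum: Quinn preferred on 3+4 = 7 ballots; Quinn wins 7–2.
Quinn vs Pham: Quinn is ranked higher on 3+4+2 = 9 ballots, Pham on 0. Quinn wins 9–0.
Quinn vs Weber: 5 to 4, Quinn.
Blum vs Pham: 3+4+2 = 9 for Blum, 0 for Pham — Blum by 9–0.
Blum vs Weber: 2 to 7, Weber.
Pham vs Weber: 0 for Pham, 9 for Weber — Weber by 9–0.
Quinn beats each of Blum, Pham, Weber — Quinn is the Condorcet winner.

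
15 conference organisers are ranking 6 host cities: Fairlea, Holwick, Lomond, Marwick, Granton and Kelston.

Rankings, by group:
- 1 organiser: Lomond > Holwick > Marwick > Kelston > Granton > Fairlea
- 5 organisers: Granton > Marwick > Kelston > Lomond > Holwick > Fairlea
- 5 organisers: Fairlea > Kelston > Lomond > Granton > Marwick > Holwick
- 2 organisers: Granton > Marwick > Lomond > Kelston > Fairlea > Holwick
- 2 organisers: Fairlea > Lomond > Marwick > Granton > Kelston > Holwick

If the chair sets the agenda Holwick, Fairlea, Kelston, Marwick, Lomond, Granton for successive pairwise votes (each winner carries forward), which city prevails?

Round 1: Holwick vs Fairlea — 6–9, Fairlea advances.
Round 2: Fairlea vs Kelston — 7–8, Kelston advances.
Round 3: Kelston vs Marwick — 5–10, Marwick advances.
Round 4: Marwick vs Lomond — 7–8, Lomond advances.
Round 5: Lomond vs Granton — 8–7, Lomond advances.
Lomond survives the agenda.

Lomond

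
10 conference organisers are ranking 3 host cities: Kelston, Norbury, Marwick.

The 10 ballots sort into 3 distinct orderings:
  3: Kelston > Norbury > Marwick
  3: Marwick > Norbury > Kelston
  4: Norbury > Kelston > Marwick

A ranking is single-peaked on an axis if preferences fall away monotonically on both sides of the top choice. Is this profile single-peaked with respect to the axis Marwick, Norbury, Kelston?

yes

Axis positions: Marwick=1, Norbury=2, Kelston=3.
Bloc 1 (peak Kelston at position 3): ranking walks positions 3-2-1, expanding outward from the peak — single-peaked.
Bloc 2 (peak Marwick at position 1): ranking walks positions 1-2-3, expanding outward from the peak — single-peaked.
Bloc 3 (peak Norbury at position 2): ranking walks positions 2-3-1, expanding outward from the peak — single-peaked.
Every ranking is single-peaked on this axis.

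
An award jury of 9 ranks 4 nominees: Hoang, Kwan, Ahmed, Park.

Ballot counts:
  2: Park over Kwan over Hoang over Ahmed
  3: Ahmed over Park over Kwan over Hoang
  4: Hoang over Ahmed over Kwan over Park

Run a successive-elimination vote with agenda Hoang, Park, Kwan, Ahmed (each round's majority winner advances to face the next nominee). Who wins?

Ahmed

Round 1: Hoang vs Park — 4–5, Park advances.
Round 2: Park vs Kwan — 5–4, Park advances.
Round 3: Park vs Ahmed — 2–7, Ahmed advances.
The agenda winner is Ahmed.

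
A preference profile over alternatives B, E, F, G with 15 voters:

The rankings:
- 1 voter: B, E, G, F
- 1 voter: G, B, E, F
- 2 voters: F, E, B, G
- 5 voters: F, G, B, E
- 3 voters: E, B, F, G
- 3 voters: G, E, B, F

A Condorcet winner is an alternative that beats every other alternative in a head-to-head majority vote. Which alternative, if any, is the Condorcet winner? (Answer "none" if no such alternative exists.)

Pairwise majorities:
B vs E: E, 8–7.
B–F: B 8–7.
B vs G: G wins 9–6.
E–F: E 8–7.
E vs G: G, 9–6.
F–G: F 10–5.
Every alternative loses at least once (B loses to E; E loses to G; F loses to B; G loses to F). The majority relation contains the cycle B beats F beats G beats B, so there is no Condorcet winner.

none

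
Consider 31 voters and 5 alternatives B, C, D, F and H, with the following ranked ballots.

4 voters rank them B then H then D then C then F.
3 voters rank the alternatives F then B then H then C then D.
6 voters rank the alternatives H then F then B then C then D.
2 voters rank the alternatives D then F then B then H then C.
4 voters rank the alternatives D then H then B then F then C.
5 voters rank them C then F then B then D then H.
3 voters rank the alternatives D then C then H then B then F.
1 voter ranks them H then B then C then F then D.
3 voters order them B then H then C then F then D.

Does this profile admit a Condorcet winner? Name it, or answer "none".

Pairwise majorities:
B–C: B 23–8.
B vs D: B, 22–9.
B–F: F 16–15.
B–H: B 17–14.
C vs D: C wins 18–13.
C vs F: C wins 16–15.
C–H: H 23–8.
D vs F: F, 18–13.
D–H: H 17–14.
F–H: H 21–10.
Each alternative drops at least one matchup (B loses to F; C loses to B; D loses to B; F loses to C; H loses to B); the cycle B > C > F > B rules out a Condorcet winner.

none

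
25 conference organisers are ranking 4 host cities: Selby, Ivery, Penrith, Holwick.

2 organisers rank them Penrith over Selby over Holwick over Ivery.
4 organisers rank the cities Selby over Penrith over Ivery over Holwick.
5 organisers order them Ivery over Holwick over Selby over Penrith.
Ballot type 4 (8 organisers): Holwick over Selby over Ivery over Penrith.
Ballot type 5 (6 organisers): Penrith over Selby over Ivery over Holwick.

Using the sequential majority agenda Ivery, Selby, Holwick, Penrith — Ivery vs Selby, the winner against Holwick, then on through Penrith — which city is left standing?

Holwick

Round 1: Ivery vs Selby — 5–20, Selby advances.
Round 2: Selby vs Holwick — 12–13, Holwick advances.
Round 3: Holwick vs Penrith — 13–12, Holwick advances.
The agenda winner is Holwick.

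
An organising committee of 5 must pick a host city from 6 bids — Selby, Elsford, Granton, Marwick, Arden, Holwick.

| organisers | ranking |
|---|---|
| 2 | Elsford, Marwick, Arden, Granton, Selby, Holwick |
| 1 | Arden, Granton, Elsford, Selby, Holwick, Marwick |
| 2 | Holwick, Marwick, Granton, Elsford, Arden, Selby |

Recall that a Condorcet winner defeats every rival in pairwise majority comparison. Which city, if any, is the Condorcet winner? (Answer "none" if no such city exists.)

Check each pair by majority over 5 ballots:
Selby vs Elsford: 0 for Selby, 5 for Elsford — Elsford by 5–0.
Selby vs Granton: 0 for Selby, 5 for Granton — Granton by 5–0.
Selby vs Marwick: 1 to 4, Marwick.
Selby vs Arden: 0 to 5, Arden.
Selby vs Holwick: Selby, 3–2.
Elsford vs Granton: 2 for Elsford, 3 for Granton — Granton by 3–2.
Elsford vs Marwick: 3 to 2, Elsford.
Elsford–Arden: Elsford 4–1.
Elsford vs Holwick: Elsford wins 3–2.
Granton vs Marwick: 1 to 4, Marwick.
Granton vs Arden: Granton preferred on 2 ballots; Arden wins 3–2.
Granton vs Holwick: Granton preferred on 2+1 = 3 ballots; Granton wins 3–2.
Marwick vs Arden: Marwick preferred on 2+2 = 4 ballots; Marwick wins 4–1.
Marwick–Holwick: Holwick 3–2.
Arden–Holwick: Arden 3–2.
No city is unbeaten: Selby loses to Elsford; Elsford loses to Granton; Granton loses to Marwick; Marwick loses to Elsford; Arden loses to Elsford; Holwick loses to Selby. In particular Selby beats Holwick beats Marwick beats Selby is a majority cycle — no Condorcet winner exists.

none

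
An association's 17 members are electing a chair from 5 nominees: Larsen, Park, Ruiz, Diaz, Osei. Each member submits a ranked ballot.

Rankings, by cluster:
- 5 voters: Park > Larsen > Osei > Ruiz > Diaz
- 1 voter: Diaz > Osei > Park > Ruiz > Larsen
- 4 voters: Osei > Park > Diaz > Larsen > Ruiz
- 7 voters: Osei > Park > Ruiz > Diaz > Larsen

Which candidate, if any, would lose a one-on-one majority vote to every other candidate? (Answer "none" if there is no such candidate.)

Pairwise majorities:
Larsen vs Park: Park wins 17–0.
Larsen vs Ruiz: 5+4 = 9 for Larsen, 8 for Ruiz — Larsen by 9–8.
Larsen vs Diaz: Diaz wins 12–5.
Larsen–Osei: Osei 12–5.
Park vs Ruiz: Park preferred on 5+1+4+7 = 17 ballots; Park wins 17–0.
Park vs Diaz: 5+4+7 = 16 for Park, 1 for Diaz — Park by 16–1.
Park vs Osei: Osei wins 12–5.
Ruiz vs Diaz: Ruiz, 12–5.
Ruiz vs Osei: 0 for Ruiz, 17 for Osei — Osei by 17–0.
Diaz vs Osei: Osei wins 16–1.
Each candidate has at least one pairwise win (Larsen beats Ruiz; Park beats Larsen; Ruiz beats Diaz; Diaz beats Larsen; Osei beats Larsen) — no Condorcet loser.

none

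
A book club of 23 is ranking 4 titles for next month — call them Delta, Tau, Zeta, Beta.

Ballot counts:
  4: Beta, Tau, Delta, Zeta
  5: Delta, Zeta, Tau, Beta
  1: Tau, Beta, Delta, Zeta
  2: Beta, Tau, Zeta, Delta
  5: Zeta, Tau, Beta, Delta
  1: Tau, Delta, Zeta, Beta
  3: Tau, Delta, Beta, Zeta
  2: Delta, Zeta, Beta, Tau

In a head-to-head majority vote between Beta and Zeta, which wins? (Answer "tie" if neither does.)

Ballots ranking Beta above Zeta: 4 + 1 + 2 + 3 = 10.
Ballots ranking Zeta above Beta: 23 − 10 = 13.
Zeta wins the head-to-head 13–10.

Zeta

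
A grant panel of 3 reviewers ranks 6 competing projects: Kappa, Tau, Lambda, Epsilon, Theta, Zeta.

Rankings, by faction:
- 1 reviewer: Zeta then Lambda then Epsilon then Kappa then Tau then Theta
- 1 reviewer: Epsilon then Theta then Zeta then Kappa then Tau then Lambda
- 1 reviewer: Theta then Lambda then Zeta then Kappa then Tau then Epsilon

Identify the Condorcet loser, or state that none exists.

Tau

Pairwise majorities:
Kappa vs Tau: Kappa wins 3–0.
Kappa vs Lambda: 1 for Kappa, 2 for Lambda — Lambda by 2–1.
Kappa vs Epsilon: Epsilon, 2–1.
Kappa–Theta: Theta 2–1.
Kappa vs Zeta: 0 for Kappa, 3 for Zeta — Zeta by 3–0.
Tau–Lambda: Lambda 2–1.
Tau vs Epsilon: Epsilon wins 2–1.
Tau vs Theta: 1 to 2, Theta.
Tau vs Zeta: Zeta wins 3–0.
Lambda vs Epsilon: Lambda, 2–1.
Lambda vs Theta: Theta wins 2–1.
Lambda vs Zeta: 1 to 2, Zeta.
Epsilon vs Theta: 2 to 1, Epsilon.
Epsilon vs Zeta: 1 to 2, Zeta.
Theta–Zeta: Theta 2–1.
Tau is beaten in every head-to-head and is the Condorcet loser.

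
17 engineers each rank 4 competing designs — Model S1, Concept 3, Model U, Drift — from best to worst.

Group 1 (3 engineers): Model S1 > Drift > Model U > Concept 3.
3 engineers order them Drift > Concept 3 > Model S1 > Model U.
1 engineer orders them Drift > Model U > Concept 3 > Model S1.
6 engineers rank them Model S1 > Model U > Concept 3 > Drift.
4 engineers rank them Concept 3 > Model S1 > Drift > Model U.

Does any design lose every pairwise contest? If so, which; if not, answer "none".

none

Pairwise majorities:
Model S1 vs Concept 3: Model S1 is ranked higher on 3+6 = 9 ballots, Concept 3 on 8. Model S1 wins 9–8.
Model S1 vs Model U: Model S1 preferred on 3+3+6+4 = 16 ballots; Model S1 wins 16–1.
Model S1 vs Drift: 13 to 4, Model S1.
Concept 3 vs Model U: 3+4 = 7 for Concept 3, 10 for Model U — Model U by 10–7.
Concept 3 vs Drift: Concept 3 preferred on 6+4 = 10 ballots; Concept 3 wins 10–7.
Model U–Drift: Drift 11–6.
Each design has at least one pairwise win (Model S1 beats Concept 3; Concept 3 beats Drift; Model U beats Concept 3; Drift beats Model U) — no Condorcet loser.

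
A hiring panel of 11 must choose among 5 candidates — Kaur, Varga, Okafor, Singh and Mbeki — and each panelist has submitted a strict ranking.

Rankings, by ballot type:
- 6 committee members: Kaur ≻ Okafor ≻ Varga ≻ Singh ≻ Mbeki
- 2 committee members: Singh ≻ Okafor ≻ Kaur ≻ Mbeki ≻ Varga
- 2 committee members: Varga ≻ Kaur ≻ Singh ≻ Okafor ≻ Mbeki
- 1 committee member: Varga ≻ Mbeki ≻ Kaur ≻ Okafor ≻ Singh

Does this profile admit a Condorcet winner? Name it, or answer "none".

Kaur

Check each pair by majority over 11 ballots:
Kaur vs Varga: Kaur, 8–3.
Kaur–Okafor: Kaur 9–2.
Kaur vs Singh: Kaur wins 9–2.
Kaur vs Mbeki: Kaur wins 10–1.
Varga vs Okafor: Okafor wins 8–3.
Varga vs Singh: Varga wins 9–2.
Varga vs Mbeki: Varga, 9–2.
Okafor vs Singh: Okafor, 7–4.
Okafor vs Mbeki: Okafor wins 10–1.
Singh–Mbeki: Singh 10–1.
Kaur defeats every rival head-to-head and is the Condorcet winner.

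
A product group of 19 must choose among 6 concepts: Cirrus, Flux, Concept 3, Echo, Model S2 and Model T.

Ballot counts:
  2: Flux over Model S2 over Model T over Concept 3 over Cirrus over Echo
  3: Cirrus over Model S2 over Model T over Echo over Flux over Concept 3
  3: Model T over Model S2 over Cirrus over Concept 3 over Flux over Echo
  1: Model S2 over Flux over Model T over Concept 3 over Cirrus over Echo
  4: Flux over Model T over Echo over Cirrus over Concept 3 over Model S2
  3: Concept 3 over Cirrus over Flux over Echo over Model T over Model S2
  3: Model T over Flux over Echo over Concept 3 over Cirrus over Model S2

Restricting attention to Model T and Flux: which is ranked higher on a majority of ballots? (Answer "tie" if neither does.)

Flux

Ballots ranking Model T above Flux: 3 + 3 + 3 = 9.
Ballots ranking Flux above Model T: 19 − 9 = 10.
Flux wins the head-to-head 10–9.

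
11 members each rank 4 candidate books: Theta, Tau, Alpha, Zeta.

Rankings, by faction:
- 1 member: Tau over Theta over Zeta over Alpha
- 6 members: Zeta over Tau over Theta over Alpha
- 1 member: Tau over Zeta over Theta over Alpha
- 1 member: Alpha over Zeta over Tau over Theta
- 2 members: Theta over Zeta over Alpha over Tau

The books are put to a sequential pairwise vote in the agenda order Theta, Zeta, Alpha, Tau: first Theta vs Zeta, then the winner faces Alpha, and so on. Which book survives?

Zeta

Round 1: Theta vs Zeta — 3–8, Zeta advances.
Round 2: Zeta vs Alpha — 10–1, Zeta advances.
Round 3: Zeta vs Tau — 9–2, Zeta advances.
The agenda winner is Zeta.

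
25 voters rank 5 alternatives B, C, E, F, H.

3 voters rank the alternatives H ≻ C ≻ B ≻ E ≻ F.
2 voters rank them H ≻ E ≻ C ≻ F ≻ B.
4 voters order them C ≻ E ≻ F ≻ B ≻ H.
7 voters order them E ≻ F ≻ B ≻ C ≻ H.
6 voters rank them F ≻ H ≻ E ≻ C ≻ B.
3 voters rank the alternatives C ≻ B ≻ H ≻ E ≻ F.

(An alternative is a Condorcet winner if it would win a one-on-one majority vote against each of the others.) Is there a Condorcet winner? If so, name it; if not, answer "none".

Pairwise majorities:
B vs C: C, 18–7.
B–E: E 19–6.
B vs F: F wins 19–6.
B vs H: B, 14–11.
C vs E: E, 15–10.
C vs F: F wins 13–12.
C–H: C 14–11.
E–F: E 19–6.
E–H: H 14–11.
F vs H: F wins 17–8.
No alternative is unbeaten: B loses to C; C loses to E; E loses to H; F loses to E; H loses to B. In particular B → H → E → B is a majority cycle — no Condorcet winner exists.

none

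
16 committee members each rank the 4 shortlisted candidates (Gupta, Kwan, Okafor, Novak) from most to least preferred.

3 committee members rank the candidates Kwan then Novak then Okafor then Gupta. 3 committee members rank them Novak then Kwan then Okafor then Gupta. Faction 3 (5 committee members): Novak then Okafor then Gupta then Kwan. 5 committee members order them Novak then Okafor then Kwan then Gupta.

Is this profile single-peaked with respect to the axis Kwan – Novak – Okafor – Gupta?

Axis positions: Kwan=1, Novak=2, Okafor=3, Gupta=4.
Faction 1 (peak Kwan at position 1): ranking walks positions 1-2-3-4, expanding outward from the peak — single-peaked.
Faction 2 (peak Novak at position 2): ranking walks positions 2-1-3-4, expanding outward from the peak — single-peaked.
Faction 3 (peak Novak at position 2): ranking walks positions 2-3-4-1, expanding outward from the peak — single-peaked.
Faction 4 (peak Novak at position 2): ranking walks positions 2-3-1-4, expanding outward from the peak — single-peaked.
Every ranking is single-peaked on this axis.

yes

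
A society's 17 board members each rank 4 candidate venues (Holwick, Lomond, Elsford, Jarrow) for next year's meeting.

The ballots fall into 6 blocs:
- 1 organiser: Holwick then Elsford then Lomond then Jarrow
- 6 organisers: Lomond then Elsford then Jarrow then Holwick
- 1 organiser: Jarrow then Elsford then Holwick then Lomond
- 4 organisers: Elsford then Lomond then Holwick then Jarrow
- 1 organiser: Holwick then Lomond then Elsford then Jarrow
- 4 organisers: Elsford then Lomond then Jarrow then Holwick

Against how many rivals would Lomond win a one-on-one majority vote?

2

Lomond against each rival (17 organisers):
Lomond vs Holwick: Lomond, 14–3.
Lomond vs Elsford: 6+1 = 7 for Lomond, 10 for Elsford — Elsford by 10–7.
Lomond vs Jarrow: Lomond is ranked higher on 1+6+4+1+4 = 16 ballots, Jarrow on 1. Lomond wins 16–1.
Lomond beats Holwick, Jarrow; loses to Elsford — 2 pairwise wins.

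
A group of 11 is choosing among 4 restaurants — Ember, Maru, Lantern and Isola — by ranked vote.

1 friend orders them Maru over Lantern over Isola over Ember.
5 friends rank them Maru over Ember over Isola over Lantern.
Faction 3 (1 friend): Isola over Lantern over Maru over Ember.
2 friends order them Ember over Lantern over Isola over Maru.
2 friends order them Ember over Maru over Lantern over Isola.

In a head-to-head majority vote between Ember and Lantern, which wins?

Ballots ranking Ember above Lantern: 5 + 2 + 2 = 9.
Ballots ranking Lantern above Ember: 11 − 9 = 2.
Ember wins the head-to-head 9–2.

Ember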